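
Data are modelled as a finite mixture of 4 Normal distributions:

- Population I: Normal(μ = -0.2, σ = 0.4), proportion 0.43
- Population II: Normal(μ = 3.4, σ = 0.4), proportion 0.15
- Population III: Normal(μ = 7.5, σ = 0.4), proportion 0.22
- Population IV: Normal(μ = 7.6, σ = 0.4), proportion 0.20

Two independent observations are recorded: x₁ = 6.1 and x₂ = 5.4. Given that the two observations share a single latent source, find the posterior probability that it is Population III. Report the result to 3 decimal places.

The responsibility of component k is w_k f_k(x) divided by Σ_j w_j f_j(x).
Since both observations come from the same component, the likelihood for component k is f_k(x₁)·f_k(x₂).
  f_I = [(1/(0.4·√(2π)))·exp(−(6.1−-0.2)²/(2·0.4²)) = 0.997356·exp(-124.03125) = 1.35757e-54] × [2.74152e-43] = 3.7218e-97
  f_II = [(1/(0.4·√(2π)))·exp(−(6.1−3.4)²/(2·0.4²)) = 0.997356·exp(-22.78125) = 1.27373e-10] × [3.7168e-06] = 4.73421e-16
  f_III = [(1/(0.4·√(2π)))·exp(−(6.1−7.5)²/(2·0.4²)) = 0.997356·exp(-6.12500) = 0.00218171] × [1.03212e-06] = 2.25178e-09
  f_IV = [(1/(0.4·√(2π)))·exp(−(6.1−7.6)²/(2·0.4²)) = 0.997356·exp(-7.03125) = 0.000881489] × [2.69244e-07] = 2.37336e-10
Multiply by the mixture weights:
  w_I·f_I = 0.43 × 3.7218e-97 = 1.60038e-97
  w_II·f_II = 0.15 × 4.73421e-16 = 7.10132e-17
  w_III·f_III = 0.22 × 2.25178e-09 = 4.95391e-10
  w_IV·f_IV = 0.20 × 2.37336e-10 = 4.74671e-11
Evidence: 1.60038e-97 + 7.10132e-17 + 4.95391e-10 + 4.74671e-11 = 5.42858e-10
Responsibility of Population III: 4.95391e-10 / 5.42858e-10 ≈ 0.913

0.913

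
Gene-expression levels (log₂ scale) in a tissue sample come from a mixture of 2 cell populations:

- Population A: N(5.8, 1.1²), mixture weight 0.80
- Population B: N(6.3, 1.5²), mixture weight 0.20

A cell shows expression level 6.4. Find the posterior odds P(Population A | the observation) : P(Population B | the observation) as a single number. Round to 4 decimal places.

4.7111

The posterior odds equal the prior odds times the likelihood ratio: (π_i/π_j)·(f_i(x)/f_j(x)).
Normal densities:
  p_A = (1/(1.1·√(2π)))·exp(−(6.4−5.8)²/(2·1.1²)) = 0.362675·exp(-0.14876) = 0.312544
  p_B = (1/(1.5·√(2π)))·exp(−(6.4−6.3)²/(2·1.5²)) = 0.265962·exp(-0.00222) = 0.265371
0.250035 / 0.0530742 ≈ 4.7111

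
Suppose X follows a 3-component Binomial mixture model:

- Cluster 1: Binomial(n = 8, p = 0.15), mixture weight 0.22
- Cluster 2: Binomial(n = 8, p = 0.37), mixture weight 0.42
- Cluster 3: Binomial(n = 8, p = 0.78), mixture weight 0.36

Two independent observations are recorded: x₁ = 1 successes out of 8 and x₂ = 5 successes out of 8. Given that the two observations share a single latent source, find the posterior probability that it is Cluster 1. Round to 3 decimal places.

0.044

By Bayes' theorem, P(k | x) = w_k f_k(x) / Σ_j w_j f_j(x).
Since both observations come from the same component, the likelihood for component k is f_k(x₁)·f_k(x₂).
  f_1 = [0.384693] × [0.00261157] = 0.00100465
  f_2 = [0.116594] × [0.0970998] = 0.0113212
  f_3 = [0.000155648] × [0.172159] = 2.67962e-05
Weight by the priors:
  w_1·f_1 = 0.22 × 0.00100465 = 0.000221023
  w_2·f_2 = 0.42 × 0.0113212 = 0.00475492
  w_3·f_3 = 0.36 × 2.67962e-05 = 9.64661e-06
Sum: 0.000221023 + 0.00475492 + 9.64661e-06 = 0.00498559
P(Cluster 1 | x₁,x₂) ≈ 0.044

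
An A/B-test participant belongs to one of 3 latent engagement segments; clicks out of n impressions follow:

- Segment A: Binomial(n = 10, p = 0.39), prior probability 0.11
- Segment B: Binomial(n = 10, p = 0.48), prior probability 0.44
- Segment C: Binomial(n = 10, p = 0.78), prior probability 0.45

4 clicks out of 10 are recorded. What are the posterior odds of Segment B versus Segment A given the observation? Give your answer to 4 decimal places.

Only the two components matter; the odds are (P(Z=i) f_i(x)) / (P(Z=j) f_j(x)).
Binomial probabilities:
  p_A = C(10,4)·0.39^4·0.61^6 = 210·0.0231344·0.0515204 = 0.250298
  p_B = C(10,4)·0.48^4·0.52^6 = 210·0.0530842·0.0197706 = 0.220396
  p_C = C(10,4)·0.78^4·0.22^6 = 210·0.370151·0.00011338 = 0.0088132
Posterior odds = (P(Z=B)·p_B) / (P(Z=A)·p_A) = (0.44·0.220396) / (0.11·0.250298) = 0.0969744 / 0.0275327 ≈ 3.5221

3.5221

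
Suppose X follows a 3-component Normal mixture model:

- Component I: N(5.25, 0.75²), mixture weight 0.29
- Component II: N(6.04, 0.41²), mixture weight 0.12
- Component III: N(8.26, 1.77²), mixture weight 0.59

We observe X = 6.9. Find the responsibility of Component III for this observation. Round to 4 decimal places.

By Bayes' theorem, P(k | x) = w_k f_k(x) / Σ_j w_j f_j(x).
Evaluate each component's likelihood at the observed value:
  f_I = (1/(0.75·√(2π)))·exp(−(6.9−5.25)²/(2·0.75²)) = 0.531923·exp(-2.42000) = 0.0472995
  f_II = (1/(0.41·√(2π)))·exp(−(6.9−6.04)²/(2·0.41²)) = 0.973030·exp(-2.19988) = 0.107828
  f_III = (1/(1.77·√(2π)))·exp(−(6.9−8.26)²/(2·1.77²)) = 0.225391·exp(-0.29519) = 0.167779
Multiply by the mixture weights:
  w_I·f_I = 0.29 × 0.0472995 = 0.0137168
  w_II·f_II = 0.12 × 0.107828 = 0.0129393
  w_III·f_III = 0.59 × 0.167779 = 0.0989896
Denominator: 0.0137168 + 0.0129393 + 0.0989896 = 0.125646
Responsibility of Component III: 0.0989896 / 0.125646 ≈ 0.7878

0.7878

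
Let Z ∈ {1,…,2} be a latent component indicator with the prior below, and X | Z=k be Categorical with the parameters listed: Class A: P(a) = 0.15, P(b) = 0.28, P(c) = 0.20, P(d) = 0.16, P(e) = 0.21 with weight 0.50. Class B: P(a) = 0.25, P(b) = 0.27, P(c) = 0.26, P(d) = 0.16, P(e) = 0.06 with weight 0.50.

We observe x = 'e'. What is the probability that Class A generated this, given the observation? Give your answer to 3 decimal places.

0.778

By Bayes' theorem, P(k | x) = π_k f_k(x) / Σ_j π_j f_j(x).
Categorical probabilities:
  L_A = 0.21
  L_B = 0.06
Weight by the priors:
  π_A·L_A = 0.50 × 0.21 = 0.105
  π_B·L_B = 0.50 × 0.06 = 0.03
Evidence: 0.105 + 0.03 = 0.135
So the posterior for Class A is 0.105 / 0.135 ≈ 0.778.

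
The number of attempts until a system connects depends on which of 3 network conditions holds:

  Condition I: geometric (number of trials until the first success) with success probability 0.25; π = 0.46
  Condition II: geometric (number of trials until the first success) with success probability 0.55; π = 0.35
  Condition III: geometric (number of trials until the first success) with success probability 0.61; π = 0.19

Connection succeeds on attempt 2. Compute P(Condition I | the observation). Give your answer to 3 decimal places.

0.396

P(component k | x) = π_k·f_k(x) / marginal(x), where marginal(x) = Σ_j π_j·f_j(x).
Evaluate each component's likelihood at the observed value:
  f_I = 0.1875
  f_II = 0.2475
  f_III = 0.2379
Multiply by the mixture weights:
  π_I·f_I = 0.46 × 0.1875 = 0.08625
  π_II·f_II = 0.35 × 0.2475 = 0.086625
  π_III·f_III = 0.19 × 0.2379 = 0.045201
Sum: 0.08625 + 0.086625 + 0.045201 = 0.218076
P(Condition I | 2) = 0.08625 / 0.218076 ≈ 0.396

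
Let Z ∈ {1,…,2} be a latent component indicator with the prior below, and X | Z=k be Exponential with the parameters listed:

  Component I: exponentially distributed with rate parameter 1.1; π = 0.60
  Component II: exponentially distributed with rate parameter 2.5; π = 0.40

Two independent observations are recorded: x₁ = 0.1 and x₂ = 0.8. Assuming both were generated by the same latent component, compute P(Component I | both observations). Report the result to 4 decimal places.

Posterior ∝ prior × likelihood, so P(k | x) ∝ w_k f_k(x); normalise over all components.
Since both observations come from the same component, the likelihood for component k is f_k(x₁)·f_k(x₂).
  L_I = [1.1·e^(−1.1·0.1) = 1.1·e^(−0.1100) = 0.985418] × [0.456261] = 0.449608
  L_II = [2.5·e^(−2.5·0.1) = 2.5·e^(−0.2500) = 1.947] × [0.338338] = 0.658745
Weight by the priors:
  w_I·L_I = 0.60 × 0.449608 = 0.269765
  w_II·L_II = 0.40 × 0.658745 = 0.263498
Sum: 0.269765 + 0.263498 = 0.533263
Responsibility of Component I: 0.269765 / 0.533263 ≈ 0.5059

0.5059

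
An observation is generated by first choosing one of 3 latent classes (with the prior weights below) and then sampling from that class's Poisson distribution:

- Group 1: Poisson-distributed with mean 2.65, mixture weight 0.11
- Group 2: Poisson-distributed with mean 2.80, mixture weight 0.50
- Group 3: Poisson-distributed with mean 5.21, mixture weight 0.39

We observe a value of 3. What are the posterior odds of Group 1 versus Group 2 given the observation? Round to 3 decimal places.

0.217

Since P(k|x) ∝ P(Z=k) f_k(x), the posterior odds are P(Z=i) f_i(x) / (P(Z=j) f_j(x)).
Component likelihoods at x = 3:
  p_1 = 0.219132
  p_2 = 0.222484
  p_3 = 0.128732
Odds = (0.11/0.50) × (0.219132/0.222484) = 0.22 × 0.984935 ≈ 0.217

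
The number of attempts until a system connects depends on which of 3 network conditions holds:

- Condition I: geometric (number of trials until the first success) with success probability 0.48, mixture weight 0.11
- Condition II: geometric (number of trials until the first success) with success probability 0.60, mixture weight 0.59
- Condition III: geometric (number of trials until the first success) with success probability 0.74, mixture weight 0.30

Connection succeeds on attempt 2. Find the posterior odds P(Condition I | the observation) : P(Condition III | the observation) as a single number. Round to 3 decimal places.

0.476

The posterior odds equal the prior odds times the likelihood ratio: (w_i/w_j)·(f_i(x)/f_j(x)).
Geometric probabilities:
  p_I = 0.48·(1−0.48)^1 = 0.48·0.52 = 0.2496
  p_II = 0.60·(1−0.60)^1 = 0.60·0.4 = 0.24
  p_III = 0.74·(1−0.74)^1 = 0.74·0.26 = 0.1924
Posterior odds = (w_I·p_I) / (w_III·p_III) = (0.11·0.2496) / (0.30·0.1924) = 0.027456 / 0.05772 ≈ 0.476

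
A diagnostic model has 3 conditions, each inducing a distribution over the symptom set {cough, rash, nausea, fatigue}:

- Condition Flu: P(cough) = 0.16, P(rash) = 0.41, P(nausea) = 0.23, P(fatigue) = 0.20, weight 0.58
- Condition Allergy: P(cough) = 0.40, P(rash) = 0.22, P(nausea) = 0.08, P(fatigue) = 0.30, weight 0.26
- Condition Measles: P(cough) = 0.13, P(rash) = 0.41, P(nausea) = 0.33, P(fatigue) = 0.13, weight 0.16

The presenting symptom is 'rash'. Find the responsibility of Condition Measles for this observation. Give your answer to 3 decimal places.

0.182

By Bayes' theorem, P(k | x) = π_k f_k(x) / Σ_j π_j f_j(x).
Evaluate each component's likelihood at the observed value:
  f_Flu = P(rash | comp) = 0.41
  f_Allergy = P(rash | comp) = 0.22
  f_Measles = P(rash | comp) = 0.41
Unnormalised posteriors:
  π_Flu·f_Flu = 0.58 × 0.41 = 0.2378
  π_Allergy·f_Allergy = 0.26 × 0.22 = 0.0572
  π_Measles·f_Measles = 0.16 × 0.41 = 0.0656
Evidence: 0.2378 + 0.0572 + 0.0656 = 0.3606
P(Condition Measles | data) = 0.0656 / 0.3606 ≈ 0.182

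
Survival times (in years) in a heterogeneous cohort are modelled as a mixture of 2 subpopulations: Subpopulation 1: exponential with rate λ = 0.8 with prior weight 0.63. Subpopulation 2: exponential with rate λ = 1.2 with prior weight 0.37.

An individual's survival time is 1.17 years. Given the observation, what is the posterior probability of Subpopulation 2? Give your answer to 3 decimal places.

0.356

By Bayes' theorem, P(k | x) = π_k f_k(x) / Σ_j π_j f_j(x).
Component likelihoods at x = 1.17 years:
  p_1 = 0.8·e^(−0.8·1.17) = 0.8·e^(−0.9360) = 0.313755
  p_2 = 1.2·e^(−1.2·1.17) = 1.2·e^(−1.4040) = 0.294735
Weight by the priors:
  π_1·p_1 = 0.63 × 0.313755 = 0.197666
  π_2·p_2 = 0.37 × 0.294735 = 0.109052
Normaliser: 0.197666 + 0.109052 = 0.306717
So the posterior for Subpopulation 2 is 0.109052 / 0.306717 ≈ 0.356.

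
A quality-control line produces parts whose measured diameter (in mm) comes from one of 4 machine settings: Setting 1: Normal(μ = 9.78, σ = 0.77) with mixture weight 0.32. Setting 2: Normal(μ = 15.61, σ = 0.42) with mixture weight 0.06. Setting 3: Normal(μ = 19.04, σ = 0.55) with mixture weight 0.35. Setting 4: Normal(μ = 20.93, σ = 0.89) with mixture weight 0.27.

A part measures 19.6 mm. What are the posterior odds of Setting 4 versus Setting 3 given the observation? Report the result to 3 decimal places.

Posterior odds = (π_i f_i(x)) / (π_j f_j(x)); the normalising sum cancels.
Component likelihoods at x = 19.6 mm:
  L_1 = (1/(0.77·√(2π)))·exp(−(19.6−9.78)²/(2·0.77²)) = 0.518107·exp(-81.32265) = 2.49138e-36
  L_2 = (1/(0.42·√(2π)))·exp(−(19.6−15.61)²/(2·0.42²)) = 0.949863·exp(-45.12500) = 2.39951e-20
  L_3 = (1/(0.55·√(2π)))·exp(−(19.6−19.04)²/(2·0.55²)) = 0.725350·exp(-0.51835) = 0.431949
  L_4 = (1/(0.89·√(2π)))·exp(−(19.6−20.93)²/(2·0.89²)) = 0.448250·exp(-1.11659) = 0.146755
Posterior odds = (π_4·L_4) / (π_3·L_3) = (0.27·0.146755) / (0.35·0.431949) = 0.0396237 / 0.151182 ≈ 0.262

0.262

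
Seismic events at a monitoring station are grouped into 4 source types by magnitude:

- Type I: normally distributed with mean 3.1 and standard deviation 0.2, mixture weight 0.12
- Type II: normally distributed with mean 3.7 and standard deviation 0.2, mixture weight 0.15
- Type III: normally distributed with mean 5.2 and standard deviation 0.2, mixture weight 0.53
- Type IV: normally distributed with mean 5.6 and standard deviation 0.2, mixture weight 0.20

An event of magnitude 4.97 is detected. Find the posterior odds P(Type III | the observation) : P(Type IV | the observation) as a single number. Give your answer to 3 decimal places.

195.304

Only the two components matter; the odds are (π_i f_i(x)) / (π_j f_j(x)).
Component likelihoods at x = 4.97:
  p_I = (1/(0.2·√(2π)))·exp(−(4.97−3.1)²/(2·0.2²)) = 1.994711·exp(-43.71125) = 2.07169e-19
  p_II = (1/(0.2·√(2π)))·exp(−(4.97−3.7)²/(2·0.2²)) = 1.994711·exp(-20.16125) = 3.49913e-09
  p_III = (1/(0.2·√(2π)))·exp(−(4.97−5.2)²/(2·0.2²)) = 1.994711·exp(-0.66125) = 1.02968
  p_IV = (1/(0.2·√(2π)))·exp(−(4.97−5.6)²/(2·0.2²)) = 1.994711·exp(-4.96125) = 0.0139713
0.545731 / 0.00279426 ≈ 195.304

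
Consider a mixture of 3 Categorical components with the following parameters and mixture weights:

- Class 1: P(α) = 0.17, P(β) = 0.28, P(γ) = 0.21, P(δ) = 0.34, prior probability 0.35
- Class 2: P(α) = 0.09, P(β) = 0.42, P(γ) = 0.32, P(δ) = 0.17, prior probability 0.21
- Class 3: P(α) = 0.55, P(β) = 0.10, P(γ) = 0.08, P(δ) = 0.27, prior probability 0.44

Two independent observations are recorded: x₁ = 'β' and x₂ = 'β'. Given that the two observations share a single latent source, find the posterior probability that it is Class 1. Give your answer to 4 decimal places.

0.3984

The responsibility of component k is π_k f_k(x) divided by Σ_j π_j f_j(x).
Since both observations come from the same component, the likelihood for component k is f_k(x₁)·f_k(x₂).
  f_1 = [P(β | comp) = 0.28] × [0.28] = 0.0784
  f_2 = [P(β | comp) = 0.42] × [0.42] = 0.1764
  f_3 = [P(β | comp) = 0.10] × [0.1] = 0.01
Weight by the priors:
  π_1·f_1 = 0.35 × 0.0784 = 0.02744
  π_2·f_2 = 0.21 × 0.1764 = 0.037044
  π_3·f_3 = 0.44 × 0.01 = 0.0044
Normaliser: 0.02744 + 0.037044 + 0.0044 = 0.068884
So the posterior for Class 1 is 0.02744 / 0.068884 ≈ 0.3984.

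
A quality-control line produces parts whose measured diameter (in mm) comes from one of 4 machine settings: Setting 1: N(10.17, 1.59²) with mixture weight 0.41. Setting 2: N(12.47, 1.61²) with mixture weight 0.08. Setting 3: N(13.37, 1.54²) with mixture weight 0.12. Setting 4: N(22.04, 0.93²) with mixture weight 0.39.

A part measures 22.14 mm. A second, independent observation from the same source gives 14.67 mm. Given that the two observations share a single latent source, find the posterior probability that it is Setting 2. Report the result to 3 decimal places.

0.052

Apply Bayes' rule: the posterior for each component is proportional to its prior times its likelihood at x.
Since both observations come from the same component, the likelihood for component k is f_k(x₁)·f_k(x₂).
  p_1 = [(1/(1.59·√(2π)))·exp(−(22.14−10.17)²/(2·1.59²)) = 0.250907·exp(-28.33766) = 1.23772e-13] × [0.00457268] = 5.65968e-16
  p_2 = [(1/(1.61·√(2π)))·exp(−(22.14−12.47)²/(2·1.61²)) = 0.247790·exp(-18.03729) = 3.63572e-09] × [0.0974147] = 3.54172e-10
  p_3 = [(1/(1.54·√(2π)))·exp(−(22.14−13.37)²/(2·1.54²)) = 0.259053·exp(-16.21540) = 2.35033e-08] × [0.181405] = 4.26363e-09
  p_4 = [(1/(0.93·√(2π)))·exp(−(22.14−22.04)²/(2·0.93²)) = 0.428970·exp(-0.00578) = 0.426497] × [9.892e-15] = 4.21891e-15
Unnormalised posteriors:
  π_1·p_1 = 0.41 × 5.65968e-16 = 2.32047e-16
  π_2·p_2 = 0.08 × 3.54172e-10 = 2.83338e-11
  π_3·p_3 = 0.12 × 4.26363e-09 = 5.11636e-10
  π_4·p_4 = 0.39 × 4.21891e-15 = 1.64538e-15
Evidence: 2.32047e-16 + 2.83338e-11 + 5.11636e-10 + 1.64538e-15 = 5.39971e-10
P(Setting 2 | x₁,x₂) = 2.83338e-11 / 5.39971e-10 ≈ 0.052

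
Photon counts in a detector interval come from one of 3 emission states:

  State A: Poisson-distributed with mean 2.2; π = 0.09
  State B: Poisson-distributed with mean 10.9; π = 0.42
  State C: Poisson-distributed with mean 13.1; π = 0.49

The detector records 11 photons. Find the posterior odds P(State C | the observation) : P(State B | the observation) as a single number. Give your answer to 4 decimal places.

0.9768

Since P(k|x) ∝ π_k f_k(x), the posterior odds are π_i f_i(x) / (π_j f_j(x)).
Poisson probabilities:
  L_A = 1.62198e-05
  L_B = 0.119323
  L_C = 0.0999012
Posterior odds = (π_C·L_C) / (π_B·L_B) = (0.49·0.0999012) / (0.42·0.119323) = 0.0489516 / 0.0501159 ≈ 0.9768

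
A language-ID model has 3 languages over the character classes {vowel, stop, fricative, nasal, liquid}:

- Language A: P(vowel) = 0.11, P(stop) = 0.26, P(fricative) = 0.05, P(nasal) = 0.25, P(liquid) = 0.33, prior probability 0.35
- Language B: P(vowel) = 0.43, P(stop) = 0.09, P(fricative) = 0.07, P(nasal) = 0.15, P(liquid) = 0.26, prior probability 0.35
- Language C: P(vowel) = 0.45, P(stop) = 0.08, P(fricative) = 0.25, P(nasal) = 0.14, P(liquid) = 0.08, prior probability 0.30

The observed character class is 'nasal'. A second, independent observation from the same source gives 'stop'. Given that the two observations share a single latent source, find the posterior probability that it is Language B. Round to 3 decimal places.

0.153

Posterior ∝ prior × likelihood, so P(k | x) ∝ π_k f_k(x); normalise over all components.
Since both observations come from the same component, the likelihood for component k is f_k(x₁)·f_k(x₂).
  L_A = [0.25] × [0.26] = 0.065
  L_B = [0.15] × [0.09] = 0.0135
  L_C = [0.14] × [0.08] = 0.0112
Weight by the priors:
  π_A·L_A = 0.35 × 0.065 = 0.02275
  π_B·L_B = 0.35 × 0.0135 = 0.004725
  π_C·L_C = 0.30 × 0.0112 = 0.00336
Sum: 0.02275 + 0.004725 + 0.00336 = 0.030835
Responsibility of Language B: 0.004725 / 0.030835 ≈ 0.153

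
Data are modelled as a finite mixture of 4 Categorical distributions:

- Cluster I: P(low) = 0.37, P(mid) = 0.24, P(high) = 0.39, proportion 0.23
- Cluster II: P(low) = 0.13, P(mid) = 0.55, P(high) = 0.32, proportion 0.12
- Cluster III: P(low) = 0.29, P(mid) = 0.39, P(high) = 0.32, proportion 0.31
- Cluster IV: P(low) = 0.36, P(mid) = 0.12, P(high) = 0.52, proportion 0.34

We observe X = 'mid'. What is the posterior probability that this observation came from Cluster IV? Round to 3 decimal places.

By Bayes' theorem, P(k | x) = π_k f_k(x) / Σ_j π_j f_j(x).
Component likelihoods at x = 'mid':
  f_I = 0.24
  f_II = 0.55
  f_III = 0.39
  f_IV = 0.12
Weight by the priors:
  π_I·f_I = 0.23 × 0.24 = 0.0552
  π_II·f_II = 0.12 × 0.55 = 0.066
  π_III·f_III = 0.31 × 0.39 = 0.1209
  π_IV·f_IV = 0.34 × 0.12 = 0.0408
Sum: 0.0552 + 0.066 + 0.1209 + 0.0408 = 0.2829
P(Cluster IV | 'mid') ≈ 0.144

0.144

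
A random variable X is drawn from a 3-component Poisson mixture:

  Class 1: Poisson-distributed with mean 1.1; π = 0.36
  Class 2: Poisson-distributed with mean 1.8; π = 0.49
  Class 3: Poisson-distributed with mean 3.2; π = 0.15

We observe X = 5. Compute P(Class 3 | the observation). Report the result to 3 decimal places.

Posterior ∝ prior × likelihood, so P(k | x) ∝ w_k f_k(x); normalise over all components.
Component likelihoods at x = 5:
  p_1 = 0.00446744
  p_2 = 0.0260286
  p_3 = 0.113979
Prior × likelihood for each component:
  w_1·p_1 = 0.36 × 0.00446744 = 0.00160828
  w_2·p_2 = 0.49 × 0.0260286 = 0.012754
  w_3·p_3 = 0.15 × 0.113979 = 0.0170969
Evidence: 0.00160828 + 0.012754 + 0.0170969 = 0.0314592
P(Class 3 | 5) ≈ 0.543

0.543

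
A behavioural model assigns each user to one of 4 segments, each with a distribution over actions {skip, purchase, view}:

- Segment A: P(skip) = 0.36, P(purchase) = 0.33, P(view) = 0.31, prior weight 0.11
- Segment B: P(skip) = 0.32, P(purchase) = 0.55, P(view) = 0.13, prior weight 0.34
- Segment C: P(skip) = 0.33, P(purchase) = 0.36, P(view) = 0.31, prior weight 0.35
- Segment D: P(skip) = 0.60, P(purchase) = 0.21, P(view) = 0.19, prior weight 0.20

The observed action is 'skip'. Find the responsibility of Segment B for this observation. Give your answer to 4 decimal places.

0.2834

The responsibility of component k is π_k f_k(x) divided by Σ_j π_j f_j(x).
Component likelihoods at x = 'skip':
  f_A = P(skip | comp) = 0.36
  f_B = P(skip | comp) = 0.32
  f_C = P(skip | comp) = 0.33
  f_D = P(skip | comp) = 0.60
Multiply by the mixture weights:
  π_A·f_A = 0.11 × 0.36 = 0.0396
  π_B·f_B = 0.34 × 0.32 = 0.1088
  π_C·f_C = 0.35 × 0.33 = 0.1155
  π_D·f_D = 0.20 × 0.6 = 0.12
Sum: 0.0396 + 0.1088 + 0.1155 + 0.12 = 0.3839
So the posterior for Segment B is 0.1088 / 0.3839 ≈ 0.2834.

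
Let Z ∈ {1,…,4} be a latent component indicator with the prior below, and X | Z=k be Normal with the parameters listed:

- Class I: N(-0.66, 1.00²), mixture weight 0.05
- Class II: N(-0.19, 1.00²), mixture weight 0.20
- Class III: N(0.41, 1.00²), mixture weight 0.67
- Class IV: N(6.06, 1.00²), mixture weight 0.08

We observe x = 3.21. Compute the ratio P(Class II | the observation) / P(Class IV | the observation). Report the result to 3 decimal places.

Since P(k|x) ∝ π_k f_k(x), the posterior odds are π_i f_i(x) / (π_j f_j(x)).
Evaluate each component's likelihood at the observed value:
  L_I = 0.000223212
  L_II = 0.00123222
  L_III = 0.00791545
  L_IV = 0.00687277
Posterior odds = (π_II·L_II) / (π_IV·L_IV) = (0.20·0.00123222) / (0.08·0.00687277) = 0.000246444 / 0.000549821 ≈ 0.448

0.448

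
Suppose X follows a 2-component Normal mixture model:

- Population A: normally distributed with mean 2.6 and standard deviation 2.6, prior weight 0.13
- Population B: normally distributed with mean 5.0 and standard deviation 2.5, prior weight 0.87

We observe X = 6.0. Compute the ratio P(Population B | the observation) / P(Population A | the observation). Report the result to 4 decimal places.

The posterior odds equal the prior odds times the likelihood ratio: (π_i/π_j)·(f_i(x)/f_j(x)).
Component likelihoods at x = 6.0:
  f_A = (1/(2.6·√(2π)))·exp(−(6.0−2.6)²/(2·2.6²)) = 0.153439·exp(-0.85503) = 0.0652532
  f_B = (1/(2.5·√(2π)))·exp(−(6.0−5.0)²/(2·2.5²)) = 0.159577·exp(-0.08000) = 0.147308
Posterior odds = (π_B·f_B) / (π_A·f_A) = (0.87·0.147308) / (0.13·0.0652532) = 0.128158 / 0.00848292 ≈ 15.1078

15.1078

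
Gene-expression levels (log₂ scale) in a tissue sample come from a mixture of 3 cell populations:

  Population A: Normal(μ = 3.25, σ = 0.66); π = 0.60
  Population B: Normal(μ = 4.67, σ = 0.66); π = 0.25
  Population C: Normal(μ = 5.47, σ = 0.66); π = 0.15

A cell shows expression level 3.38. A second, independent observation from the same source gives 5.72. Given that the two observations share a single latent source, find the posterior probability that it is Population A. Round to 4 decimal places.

0.0449

P(component k | x) = P(Z=k)·f_k(x) / marginal(x), where marginal(x) = Σ_j P(Z=j)·f_j(x).
Since both observations come from the same component, the likelihood for component k is f_k(x₁)·f_k(x₂).
  L_A = [(1/(0.66·√(2π)))·exp(−(3.38−3.25)²/(2·0.66²)) = 0.604458·exp(-0.01940) = 0.592845] × [0.000549615] = 0.000325837
  L_B = [(1/(0.66·√(2π)))·exp(−(3.38−4.67)²/(2·0.66²)) = 0.604458·exp(-1.91012) = 0.0894973] × [0.170517] = 0.0152608
  L_C = [(1/(0.66·√(2π)))·exp(−(3.38−5.47)²/(2·0.66²)) = 0.604458·exp(-5.01389) = 0.00401663] × [0.562613] = 0.00225981
Multiply by the mixture weights:
  P(Z=A)·L_A = 0.60 × 0.000325837 = 0.000195502
  P(Z=B)·L_B = 0.25 × 0.0152608 = 0.00381521
  P(Z=C)·L_C = 0.15 × 0.00225981 = 0.000338971
Sum: 0.000195502 + 0.00381521 + 0.000338971 = 0.00434968
P(Population A | x₁,x₂) ≈ 0.0449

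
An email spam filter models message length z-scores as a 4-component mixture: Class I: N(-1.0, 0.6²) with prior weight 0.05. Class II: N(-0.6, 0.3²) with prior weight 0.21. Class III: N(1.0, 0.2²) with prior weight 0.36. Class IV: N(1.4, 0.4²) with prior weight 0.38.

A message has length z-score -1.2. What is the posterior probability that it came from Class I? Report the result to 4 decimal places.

By Bayes' theorem, P(k | x) = π_k f_k(x) / Σ_j π_j f_j(x).
Component likelihoods at x = -1.2:
  L_I = 0.628972
  L_II = 0.17997
  L_III = 1.05941e-26
  L_IV = 6.67389e-10
Prior × likelihood for each component:
  π_I·L_I = 0.05 × 0.628972 = 0.0314486
  π_II·L_II = 0.21 × 0.17997 = 0.0377937
  π_III·L_III = 0.36 × 1.05941e-26 = 3.81387e-27
  π_IV·L_IV = 0.38 × 6.67389e-10 = 2.53608e-10
Denominator: 0.0314486 + 0.0377937 + 3.81387e-27 + 2.53608e-10 = 0.0692423
P(Class I | x) ≈ 0.4542

0.4542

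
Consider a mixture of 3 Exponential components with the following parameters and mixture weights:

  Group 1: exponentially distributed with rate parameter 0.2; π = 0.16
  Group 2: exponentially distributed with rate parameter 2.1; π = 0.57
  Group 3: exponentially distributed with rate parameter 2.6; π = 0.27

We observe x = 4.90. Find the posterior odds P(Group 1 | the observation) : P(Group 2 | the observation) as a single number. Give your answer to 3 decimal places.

Since P(k|x) ∝ π_k f_k(x), the posterior odds are π_i f_i(x) / (π_j f_j(x)).
Component likelihoods at x = 4.90:
  f_1 = 0.0750622
  f_2 = 7.13393e-05
  f_3 = 7.62187e-06
Posterior odds = (π_1·f_1) / (π_2·f_2) = (0.16·0.0750622) / (0.57·7.13393e-05) = 0.01201 / 4.06634e-05 ≈ 295.350

295.350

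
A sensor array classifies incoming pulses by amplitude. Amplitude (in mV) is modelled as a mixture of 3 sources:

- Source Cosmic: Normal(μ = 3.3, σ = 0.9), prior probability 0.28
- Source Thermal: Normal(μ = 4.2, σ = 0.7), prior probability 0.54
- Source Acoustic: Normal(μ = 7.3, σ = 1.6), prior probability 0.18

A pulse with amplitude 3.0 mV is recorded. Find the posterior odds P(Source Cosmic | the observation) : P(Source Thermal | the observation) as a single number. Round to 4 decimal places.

1.6582

Posterior odds = (P(Z=i) f_i(x)) / (P(Z=j) f_j(x)); the normalising sum cancels.
Component likelihoods at x = 3.0 mV:
  f_Cosmic = 0.419315
  f_Thermal = 0.131119
  f_Acoustic = 0.00673613
Odds = (0.28/0.54) × (0.419315/0.131119) = 0.518519 × 3.19797 ≈ 1.6582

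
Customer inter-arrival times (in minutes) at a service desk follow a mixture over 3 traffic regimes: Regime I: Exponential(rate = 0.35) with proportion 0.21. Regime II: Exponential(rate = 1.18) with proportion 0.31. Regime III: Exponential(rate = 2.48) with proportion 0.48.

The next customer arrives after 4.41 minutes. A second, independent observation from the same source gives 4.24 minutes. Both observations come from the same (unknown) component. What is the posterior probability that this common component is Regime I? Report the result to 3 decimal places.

0.987

Apply Bayes' rule: the posterior for each component is proportional to its prior times its likelihood at x.
Since both observations come from the same component, the likelihood for component k is f_k(x₁)·f_k(x₂).
  f_I = [0.35·e^(−0.35·4.41) = 0.35·e^(−1.5435) = 0.0747712] × [0.0793551] = 0.00593348
  f_II = [1.18·e^(−1.18·4.41) = 1.18·e^(−5.2038) = 0.00648486] × [0.00792538] = 5.13949e-05
  f_III = [2.48·e^(−2.48·4.41) = 2.48·e^(−10.9368) = 4.41225e-05] × [6.72602e-05] = 2.96769e-09
Multiply by the mixture weights:
  w_I·f_I = 0.21 × 0.00593348 = 0.00124603
  w_II·f_II = 0.31 × 5.13949e-05 = 1.59324e-05
  w_III·f_III = 0.48 × 2.96769e-09 = 1.42449e-09
Marginal: 0.00124603 + 1.59324e-05 + 1.42449e-09 = 0.00126196
P(Regime I | x₁, x₂) = 0.00124603 / 0.00126196 ≈ 0.987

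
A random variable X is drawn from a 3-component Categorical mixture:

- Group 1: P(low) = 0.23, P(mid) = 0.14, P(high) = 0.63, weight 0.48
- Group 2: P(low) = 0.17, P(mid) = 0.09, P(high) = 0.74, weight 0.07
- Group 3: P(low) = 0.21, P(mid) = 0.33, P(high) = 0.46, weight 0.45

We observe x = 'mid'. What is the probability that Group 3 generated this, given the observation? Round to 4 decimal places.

0.6689

The responsibility of component k is π_k f_k(x) divided by Σ_j π_j f_j(x).
Component likelihoods at x = 'mid':
  L_1 = P(mid | comp) = 0.14
  L_2 = P(mid | comp) = 0.09
  L_3 = P(mid | comp) = 0.33
Multiply by the mixture weights:
  π_1·L_1 = 0.48 × 0.14 = 0.0672
  π_2·L_2 = 0.07 × 0.09 = 0.0063
  π_3·L_3 = 0.45 × 0.33 = 0.1485
Denominator: 0.0672 + 0.0063 + 0.1485 = 0.222
So the posterior for Group 3 is 0.1485 / 0.222 ≈ 0.6689.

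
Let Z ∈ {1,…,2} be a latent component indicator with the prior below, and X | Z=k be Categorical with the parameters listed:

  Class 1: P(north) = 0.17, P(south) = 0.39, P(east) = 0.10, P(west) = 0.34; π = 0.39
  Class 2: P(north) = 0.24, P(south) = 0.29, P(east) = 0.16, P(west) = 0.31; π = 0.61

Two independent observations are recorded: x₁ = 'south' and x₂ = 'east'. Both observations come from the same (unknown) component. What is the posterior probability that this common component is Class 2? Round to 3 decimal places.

0.650

By Bayes' theorem, P(k | x) = w_k f_k(x) / Σ_j w_j f_j(x).
Since both observations come from the same component, the likelihood for component k is f_k(x₁)·f_k(x₂).
  f_1 = [P(south | comp) = 0.39] × [0.1] = 0.039
  f_2 = [P(south | comp) = 0.29] × [0.16] = 0.0464
Unnormalised posteriors:
  w_1·f_1 = 0.39 × 0.039 = 0.01521
  w_2·f_2 = 0.61 × 0.0464 = 0.028304
Marginal: 0.01521 + 0.028304 = 0.043514
Responsibility of Class 2: 0.028304 / 0.043514 ≈ 0.650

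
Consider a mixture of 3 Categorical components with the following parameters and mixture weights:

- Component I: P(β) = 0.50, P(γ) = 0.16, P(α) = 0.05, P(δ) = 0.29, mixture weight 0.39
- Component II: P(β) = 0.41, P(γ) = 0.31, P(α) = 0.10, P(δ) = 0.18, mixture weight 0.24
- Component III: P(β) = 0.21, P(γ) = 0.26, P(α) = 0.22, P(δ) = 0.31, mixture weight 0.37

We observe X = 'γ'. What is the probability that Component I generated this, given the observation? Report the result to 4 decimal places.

0.2678

P(component k | x) = π_k·f_k(x) / marginal(x), where marginal(x) = Σ_j π_j·f_j(x).
Evaluate each component's likelihood at the observed value:
  L_I = P(γ | comp) = 0.16
  L_II = P(γ | comp) = 0.31
  L_III = P(γ | comp) = 0.26
Weight by the priors:
  π_I·L_I = 0.39 × 0.16 = 0.0624
  π_II·L_II = 0.24 × 0.31 = 0.0744
  π_III·L_III = 0.37 × 0.26 = 0.0962
Marginal: 0.0624 + 0.0744 + 0.0962 = 0.233
P(Component I | data) = 0.0624 / 0.233 ≈ 0.2678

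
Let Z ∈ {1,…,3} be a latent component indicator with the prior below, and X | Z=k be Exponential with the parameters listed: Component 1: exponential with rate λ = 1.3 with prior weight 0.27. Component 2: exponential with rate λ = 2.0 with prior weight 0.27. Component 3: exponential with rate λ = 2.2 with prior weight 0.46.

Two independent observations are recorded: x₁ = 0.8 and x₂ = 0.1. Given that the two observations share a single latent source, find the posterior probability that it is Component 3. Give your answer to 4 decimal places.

0.4898

P(component k | x) = w_k·f_k(x) / marginal(x), where marginal(x) = Σ_j w_j·f_j(x).
Since both observations come from the same component, the likelihood for component k is f_k(x₁)·f_k(x₂).
  L_1 = [0.459491] × [1.14152] = 0.52452
  L_2 = [0.403793] × [1.63746] = 0.661196
  L_3 = [0.378499] × [1.76554] = 0.668255
Prior × likelihood for each component:
  w_1·L_1 = 0.27 × 0.52452 = 0.14162
  w_2·L_2 = 0.27 × 0.661196 = 0.178523
  w_3·L_3 = 0.46 × 0.668255 = 0.307397
Normaliser: 0.14162 + 0.178523 + 0.307397 = 0.627541
So the posterior for Component 3 is 0.307397 / 0.627541 ≈ 0.4898.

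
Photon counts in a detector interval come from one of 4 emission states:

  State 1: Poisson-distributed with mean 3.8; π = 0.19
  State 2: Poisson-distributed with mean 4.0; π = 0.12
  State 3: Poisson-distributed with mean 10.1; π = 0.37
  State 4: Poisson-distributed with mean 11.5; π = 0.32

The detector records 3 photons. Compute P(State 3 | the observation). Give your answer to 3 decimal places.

The responsibility of component k is π_k f_k(x) divided by Σ_j π_j f_j(x).
Evaluate each component's likelihood at the observed value:
  f_1 = e^(−3.8)·3.8^3/3! = 0.204588
  f_2 = e^(−4.0)·4.0^3/3! = 0.195367
  f_3 = e^(−10.1)·10.1^3/3! = 0.00705405
  f_4 = e^(−11.5)·11.5^3/3! = 0.00256777
Multiply by the mixture weights:
  π_1·f_1 = 0.19 × 0.204588 = 0.0388718
  π_2·f_2 = 0.12 × 0.195367 = 0.023444
  π_3·f_3 = 0.37 × 0.00705405 = 0.00261
  π_4·f_4 = 0.32 × 0.00256777 = 0.000821686
Marginal: 0.0388718 + 0.023444 + 0.00261 + 0.000821686 = 0.0657475
So the posterior for State 3 is 0.00261 / 0.0657475 ≈ 0.040.

0.040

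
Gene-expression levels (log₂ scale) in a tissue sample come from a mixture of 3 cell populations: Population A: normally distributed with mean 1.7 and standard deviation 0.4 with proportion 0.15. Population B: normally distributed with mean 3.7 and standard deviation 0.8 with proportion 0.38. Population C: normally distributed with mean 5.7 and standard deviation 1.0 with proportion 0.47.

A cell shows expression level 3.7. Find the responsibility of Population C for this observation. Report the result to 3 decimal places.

0.118

Apply Bayes' rule: the posterior for each component is proportional to its prior times its likelihood at x.
Normal densities:
  f_A = (1/(0.4·√(2π)))·exp(−(3.7−1.7)²/(2·0.4²)) = 0.997356·exp(-12.50000) = 3.7168e-06
  f_B = (1/(0.8·√(2π)))·exp(−(3.7−3.7)²/(2·0.8²)) = 0.498678·exp(-0.00000) = 0.498678
  f_C = (1/(1.0·√(2π)))·exp(−(3.7−5.7)²/(2·1.0²)) = 0.398942·exp(-2.00000) = 0.053991
Multiply by the mixture weights:
  π_A·f_A = 0.15 × 3.7168e-06 = 5.5752e-07
  π_B·f_B = 0.38 × 0.498678 = 0.189498
  π_C·f_C = 0.47 × 0.053991 = 0.0253758
Evidence: 5.5752e-07 + 0.189498 + 0.0253758 = 0.214874
P(Population C | data) ≈ 0.118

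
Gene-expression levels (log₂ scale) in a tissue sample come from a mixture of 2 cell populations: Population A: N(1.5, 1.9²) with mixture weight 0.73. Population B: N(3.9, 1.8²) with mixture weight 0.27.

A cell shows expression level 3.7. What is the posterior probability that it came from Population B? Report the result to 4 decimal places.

P(component k | x) = w_k·f_k(x) / marginal(x), where marginal(x) = Σ_j w_j·f_j(x).
Evaluate each component's likelihood at the observed value:
  L_A = (1/(1.9·√(2π)))·exp(−(3.7−1.5)²/(2·1.9²)) = 0.209970·exp(-0.67036) = 0.107405
  L_B = (1/(1.8·√(2π)))·exp(−(3.7−3.9)²/(2·1.8²)) = 0.221635·exp(-0.00617) = 0.220271
Unnormalised posteriors:
  w_A·L_A = 0.73 × 0.107405 = 0.0784053
  w_B·L_B = 0.27 × 0.220271 = 0.0594731
Evidence: 0.0784053 + 0.0594731 = 0.137878
So the posterior for Population B is 0.0594731 / 0.137878 ≈ 0.4313.

0.4313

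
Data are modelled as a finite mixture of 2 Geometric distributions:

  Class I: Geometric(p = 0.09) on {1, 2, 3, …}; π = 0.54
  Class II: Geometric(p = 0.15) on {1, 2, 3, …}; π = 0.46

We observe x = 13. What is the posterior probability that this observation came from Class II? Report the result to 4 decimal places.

0.3851

Posterior ∝ prior × likelihood, so P(k | x) ∝ π_k f_k(x); normalise over all components.
Component likelihoods at x = 13:
  f_I = 0.0290228
  f_II = 0.0213363
Multiply by the mixture weights:
  π_I·f_I = 0.54 × 0.0290228 = 0.0156723
  π_II·f_II = 0.46 × 0.0213363 = 0.00981468
Normaliser: 0.0156723 + 0.00981468 = 0.025487
P(Class II | 13) = 0.00981468 / 0.025487 ≈ 0.3851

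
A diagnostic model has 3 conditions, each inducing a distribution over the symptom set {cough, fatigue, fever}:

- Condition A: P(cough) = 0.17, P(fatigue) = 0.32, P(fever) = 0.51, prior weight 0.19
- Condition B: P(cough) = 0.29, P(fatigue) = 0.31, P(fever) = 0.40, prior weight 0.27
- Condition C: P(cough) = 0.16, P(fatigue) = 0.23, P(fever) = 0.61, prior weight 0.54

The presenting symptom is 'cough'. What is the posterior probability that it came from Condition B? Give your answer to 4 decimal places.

0.3975

Posterior ∝ prior × likelihood, so P(k | x) ∝ π_k f_k(x); normalise over all components.
Component likelihoods at x = 'cough':
  p_A = P(cough | comp) = 0.17
  p_B = P(cough | comp) = 0.29
  p_C = P(cough | comp) = 0.16
Unnormalised posteriors:
  π_A·p_A = 0.19 × 0.17 = 0.0323
  π_B·p_B = 0.27 × 0.29 = 0.0783
  π_C·p_C = 0.54 × 0.16 = 0.0864
Marginal: 0.0323 + 0.0783 + 0.0864 = 0.197
P(Condition B | 'cough') = 0.0783 / 0.197 ≈ 0.3975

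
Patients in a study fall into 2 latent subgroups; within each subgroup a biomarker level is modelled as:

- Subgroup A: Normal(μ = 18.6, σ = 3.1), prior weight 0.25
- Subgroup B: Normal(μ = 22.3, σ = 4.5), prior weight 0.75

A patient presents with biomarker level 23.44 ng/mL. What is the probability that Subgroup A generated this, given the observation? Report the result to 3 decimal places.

0.129

P(component k | x) = P(Z=k)·f_k(x) / marginal(x), where marginal(x) = Σ_j P(Z=j)·f_j(x).
Evaluate each component's likelihood at the observed value:
  f_A = 0.0380386
  f_B = 0.0858542
Unnormalised posteriors:
  P(Z=A)·f_A = 0.25 × 0.0380386 = 0.00950964
  P(Z=B)·f_B = 0.75 × 0.0858542 = 0.0643906
Normaliser: 0.00950964 + 0.0643906 = 0.0739003
P(Subgroup A | x) = 0.00950964 / 0.0739003 ≈ 0.129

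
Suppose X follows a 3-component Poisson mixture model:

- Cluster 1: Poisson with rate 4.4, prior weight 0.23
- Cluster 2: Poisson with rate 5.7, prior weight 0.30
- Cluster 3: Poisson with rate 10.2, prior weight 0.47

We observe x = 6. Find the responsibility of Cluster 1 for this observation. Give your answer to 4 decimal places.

P(component k | x) = π_k·f_k(x) / marginal(x), where marginal(x) = Σ_j π_j·f_j(x).
Evaluate each component's likelihood at the observed value:
  L_1 = e^(−4.4)·4.4^6/6! = 0.123734
  L_2 = e^(−5.7)·5.7^6/6! = 0.159382
  L_3 = e^(−10.2)·10.2^6/6! = 0.0581386
Weight by the priors:
  π_1·L_1 = 0.23 × 0.123734 = 0.0284587
  π_2·L_2 = 0.30 × 0.159382 = 0.0478145
  π_3·L_3 = 0.47 × 0.0581386 = 0.0273252
Evidence: 0.0284587 + 0.0478145 + 0.0273252 = 0.103598
So the posterior for Cluster 1 is 0.0284587 / 0.103598 ≈ 0.2747.

0.2747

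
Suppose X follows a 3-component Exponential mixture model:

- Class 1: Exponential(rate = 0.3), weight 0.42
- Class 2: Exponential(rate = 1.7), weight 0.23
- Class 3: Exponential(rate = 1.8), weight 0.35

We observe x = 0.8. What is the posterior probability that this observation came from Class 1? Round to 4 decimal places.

By Bayes' theorem, P(k | x) = w_k f_k(x) / Σ_j w_j f_j(x).
Evaluate each component's likelihood at the observed value:
  L_1 = 0.235988
  L_2 = 0.436323
  L_3 = 0.42647
Weight by the priors:
  w_1·L_1 = 0.42 × 0.235988 = 0.0991151
  w_2·L_2 = 0.23 × 0.436323 = 0.100354
  w_3·L_3 = 0.35 × 0.42647 = 0.149264
Sum: 0.0991151 + 0.100354 + 0.149264 = 0.348734
Responsibility of Class 1: 0.0991151 / 0.348734 ≈ 0.2842

0.2842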